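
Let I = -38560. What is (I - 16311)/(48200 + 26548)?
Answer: -54871/74748 ≈ -0.73408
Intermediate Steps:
(I - 16311)/(48200 + 26548) = (-38560 - 16311)/(48200 + 26548) = -54871/74748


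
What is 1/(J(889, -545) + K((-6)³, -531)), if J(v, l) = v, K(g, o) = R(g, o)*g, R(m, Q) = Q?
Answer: 1/115585 ≈ 8.6516e-6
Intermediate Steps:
K(g, o) = g*o (K(g, o) = o*g = g*o)
1/(J(889, -545) + K((-6)³, -531)) = 1/(889 + (-6)³*(-531)) = 1/(889 - 216*(-531)) = 1/(889 + 114696) = 1/115585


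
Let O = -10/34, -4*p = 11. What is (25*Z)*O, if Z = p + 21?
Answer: -9125/68 ≈ -134.19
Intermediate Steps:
p = -11/4 (p = -¼*11 = -11/4 ≈ -2.7500)
Z = 73/4 (Z = -11/4 + 21 = 73/4 ≈ 18.250)
O = -5/17 (O = -10*1/34 = -5/17 ≈ -0.29412)
(25*Z)*O = (25*(73/4))*(-5/17) = (1825/4)*(-5/17) = -9125/68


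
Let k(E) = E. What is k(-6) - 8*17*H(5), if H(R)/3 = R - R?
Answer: -6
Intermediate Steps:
H(R) = 0 (H(R) = 3*(R - R) = 3*0 = 0)
k(-6) - 8*17*H(5) = -6 - 8*17*0 = -6 - 136*0 = -6 - 1*0 = -6 + 0 = -6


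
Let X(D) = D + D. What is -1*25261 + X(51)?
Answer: -25159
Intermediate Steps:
X(D) = 2*D
-1*25261 + X(51) = -1*25261 + 2*51 = -25261 + 102 = -25159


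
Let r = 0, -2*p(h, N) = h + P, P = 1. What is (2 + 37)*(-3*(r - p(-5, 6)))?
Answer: 234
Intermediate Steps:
p(h, N) = -1/2 - h/2 (p(h, N) = -(h + 1)/2 = -(1 + h)/2 = -1/2 - h/2)
(2 + 37)*(-3*(r - p(-5, 6))) = (2 + 37)*(-3*(0 - (-1/2 - 1/2*(-5)))) = 39*(-3*(0 - (-1/2 + 5/2))) = 39*(-3*(0 - 1*2)) = 39*(-3*(0 - 2)) = 39*(-3*(-2)) = 39*6 = 234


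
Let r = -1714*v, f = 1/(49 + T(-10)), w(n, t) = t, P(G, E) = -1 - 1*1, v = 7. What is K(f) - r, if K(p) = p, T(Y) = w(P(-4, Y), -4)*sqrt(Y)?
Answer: 30726927/2561 + 4*I*sqrt(10)/2561 ≈ 11998.0 + 0.0049391*I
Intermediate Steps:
P(G, E) = -2 (P(G, E) = -1 - 1 = -2)
T(Y) = -4*sqrt(Y)
f = 1/(49 - 4*I*sqrt(10)) ≈ 0.019133 + 0.0049391*I
r = -11998 (r = -1714*7 = -11998)
K(f) - r = (49/2561 + 4*I*sqrt(10)/2561) - 1*(-11998) = (49/2561 + 4*I*sqrt(10)/2561) + 11998 = 30726927/2561 + 4*I*sqrt(10)/2561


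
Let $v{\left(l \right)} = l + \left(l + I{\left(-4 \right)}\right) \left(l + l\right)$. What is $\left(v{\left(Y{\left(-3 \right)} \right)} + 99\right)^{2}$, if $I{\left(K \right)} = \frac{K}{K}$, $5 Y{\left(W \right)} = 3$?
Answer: $\frac{6441444}{625} \approx 10306.0$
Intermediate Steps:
$Y{\left(W \right)} = \frac{3}{5}$ ($Y{\left(W \right)} = \frac{1}{5} \cdot 3 = \frac{3}{5}$)
$I{\left(K \right)} = 1$
$v{\left(l \right)} = l + 2 l \left(1 + l\right)$ ($v{\left(l \right)} = l + \left(l + 1\right) \left(l + l\right) = l + \left(1 + l\right) 2 l = l + 2 l \left(1 + l\right)$)
$\left(v{\left(Y{\left(-3 \right)} \right)} + 99\right)^{2} = \left(\frac{3 \left(3 + 2 \cdot \frac{3}{5}\right)}{5} + 99\right)^{2} = \left(\frac{3 \left(3 + \frac{6}{5}\right)}{5} + 99\right)^{2} = \left(\frac{3}{5} \cdot \frac{21}{5} + 99\right)^{2} = \left(\frac{63}{25} + 99\right)^{2} = \left(\frac{2538}{25}\right)^{2} = \frac{6441444}{625}$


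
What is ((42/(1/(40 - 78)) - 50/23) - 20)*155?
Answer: -5768790/23 ≈ -2.5082e+5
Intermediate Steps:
((42/(1/(40 - 78)) - 50/23) - 20)*155 = ((42/(1/(-38)) - 50*1/23) - 20)*155 = ((42/(-1/38) - 50/23) - 20)*155 = ((42*(-38) - 50/23) - 20)*155 = ((-1596 - 50/23) - 20)*155 = (-36758/23 - 20)*155 = -37218/23*155 = -5768790/23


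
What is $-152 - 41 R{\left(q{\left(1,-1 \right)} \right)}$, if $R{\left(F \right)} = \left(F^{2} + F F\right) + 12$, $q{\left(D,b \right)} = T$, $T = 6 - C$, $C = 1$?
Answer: $-2694$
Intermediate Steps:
$T = 5$ ($T = 6 - 1 = 5$)
$q{\left(D,b \right)} = 5$
$R{\left(F \right)} = 12 + 2 F^{2}$ ($R{\left(F \right)} = \left(F^{2} + F^{2}\right) + 12 = 2 F^{2} + 12 = 12 + 2 F^{2}$)
$-152 - 41 R{\left(q{\left(1,-1 \right)} \right)} = -152 - 41 \left(12 + 2 \cdot 5^{2}\right) = -152 - 41 \left(12 + 2 \cdot 25\right) = -152 - 41 \left(12 + 50\right) = -152 - 2542 = -2694$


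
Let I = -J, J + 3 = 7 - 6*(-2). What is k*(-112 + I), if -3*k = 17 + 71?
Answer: 11264/3 ≈ 3754.7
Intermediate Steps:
J = 16 (J = -3 + (7 - 6*(-2)) = -3 + (7 + 12) = -3 + 19 = 16)
k = -88/3 (k = -(17 + 71)/3 = -1/3*88 = -88/3 ≈ -29.333)
I = -16 (I = -1*16 = -16)
k*(-112 + I) = -88*(-112 - 16)/3 = -88/3*(-128) = 11264/3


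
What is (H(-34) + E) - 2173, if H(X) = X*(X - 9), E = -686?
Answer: -1397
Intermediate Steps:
H(X) = X*(-9 + X)
(H(-34) + E) - 2173 = (-34*(-9 - 34) - 686) - 2173 = (-34*(-43) - 686) - 2173 = (1462 - 686) - 2173 = 776 - 2173 = -1397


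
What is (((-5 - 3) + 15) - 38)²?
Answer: 961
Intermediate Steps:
(((-5 - 3) + 15) - 38)² = ((-8 + 15) - 38)² = (7 - 38)² = (-31)² = 961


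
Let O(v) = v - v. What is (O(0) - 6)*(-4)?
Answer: 24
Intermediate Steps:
O(v) = 0
(O(0) - 6)*(-4) = (0 - 6)*(-4) = -6*(-4) = 24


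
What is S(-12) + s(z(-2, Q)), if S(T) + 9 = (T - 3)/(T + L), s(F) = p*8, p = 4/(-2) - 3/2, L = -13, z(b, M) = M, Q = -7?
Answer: -182/5 ≈ -36.400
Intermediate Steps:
p = -7/2 (p = 4*(-½) - 3*½ = -2 - 3/2 = -7/2 ≈ -3.5000)
s(F) = -28 (s(F) = -7/2*8 = -28)
S(T) = -9 + (-3 + T)/(-13 + T) (S(T) = -9 + (T - 3)/(T - 13) = -9 + (-3 + T)/(-13 + T))
S(-12) + s(z(-2, Q)) = 2*(57 - 4*(-12))/(-13 - 12) - 28 = 2*(57 + 48)/(-25) - 28 = 2*(-1/25)*105 - 28 = -42/5 - 28 = -182/5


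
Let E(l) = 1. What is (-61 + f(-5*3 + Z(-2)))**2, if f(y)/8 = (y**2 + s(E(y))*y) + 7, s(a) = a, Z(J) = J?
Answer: 4713241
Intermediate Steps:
f(y) = 56 + 8*y + 8*y**2 (f(y) = 8*((y**2 + 1*y) + 7) = 8*((y**2 + y) + 7) = 8*((y + y**2) + 7) = 8*(7 + y + y**2) = 56 + 8*y + 8*y**2)
(-61 + f(-5*3 + Z(-2)))**2 = (-61 + (56 + 8*(-5*3 - 2) + 8*(-5*3 - 2)**2))**2 = (-61 + (56 + 8*(-15 - 2) + 8*(-15 - 2)**2))**2 = (-61 + (56 + 8*(-17) + 8*(-17)**2))**2 = (-61 + (56 - 136 + 8*289))**2 = (-61 + (56 - 136 + 2312))**2 = (-61 + 2232)**2 = 2171**2 = 4713241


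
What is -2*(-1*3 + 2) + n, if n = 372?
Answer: 374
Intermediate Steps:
-2*(-1*3 + 2) + n = -2*(-1*3 + 2) + 372 = -2*(-3 + 2) + 372 = -2*(-1) + 372 = 2 + 372 = 374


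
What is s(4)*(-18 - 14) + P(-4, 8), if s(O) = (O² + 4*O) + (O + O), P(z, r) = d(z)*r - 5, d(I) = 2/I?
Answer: -1289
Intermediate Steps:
P(z, r) = -5 + 2*r/z (P(z, r) = (2/z)*r - 5 = 2*r/z - 5 = -5 + 2*r/z)
s(O) = O² + 6*O (s(O) = (O² + 4*O) + 2*O = O² + 6*O)
s(4)*(-18 - 14) + P(-4, 8) = (4*(6 + 4))*(-18 - 14) + (-5 + 2*8/(-4)) = (4*10)*(-32) + (-5 + 2*8*(-¼)) = 40*(-32) + (-5 - 4) = -1280 - 9 = -1289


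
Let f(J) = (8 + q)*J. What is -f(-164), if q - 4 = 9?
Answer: 3444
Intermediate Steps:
q = 13 (q = 4 + 9 = 13)
f(J) = 21*J (f(J) = (8 + 13)*J = 21*J)
-f(-164) = -21*(-164) = -1*(-3444) = 3444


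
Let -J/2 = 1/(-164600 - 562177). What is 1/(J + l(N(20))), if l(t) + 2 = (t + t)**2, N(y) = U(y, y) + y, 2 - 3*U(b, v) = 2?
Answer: 726777/1161389648 ≈ 0.00062578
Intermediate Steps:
U(b, v) = 0 (U(b, v) = 2/3 - 1/3*2 = 2/3 - 2/3 = 0)
J = 2/726777 (J = -2/(-164600 - 562177) = -2/(-726777) = -2*(-1/726777) = 2/726777 ≈ 2.7519e-6)
N(y) = y (N(y) = 0 + y = y)
l(t) = -2 + 4*t**2 (l(t) = -2 + (t + t)**2 = -2 + (2*t)**2 = -2 + 4*t**2)
1/(J + l(N(20))) = 1/(2/726777 + (-2 + 4*20**2)) = 1/(2/726777 + (-2 + 4*400)) = 1/(2/726777 + (-2 + 1600)) = 1/(2/726777 + 1598) = 1/(1161389648/726777) = 726777/1161389648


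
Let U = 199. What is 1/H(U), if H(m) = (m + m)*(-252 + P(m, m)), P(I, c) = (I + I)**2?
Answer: 1/62944496 ≈ 1.5887e-8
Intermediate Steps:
P(I, c) = 4*I**2 (P(I, c) = (2*I)**2 = 4*I**2)
H(m) = 2*m*(-252 + 4*m**2) (H(m) = (m + m)*(-252 + 4*m**2) = (2*m)*(-252 + 4*m**2) = 2*m*(-252 + 4*m**2))
1/H(U) = 1/(8*199*(-63 + 199**2)) = 1/(8*199*(-63 + 39601)) = 1/(8*199*39538) = 1/62944496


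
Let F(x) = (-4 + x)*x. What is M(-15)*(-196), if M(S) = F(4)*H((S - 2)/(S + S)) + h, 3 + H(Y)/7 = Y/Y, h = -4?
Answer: 784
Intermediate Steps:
F(x) = x*(-4 + x)
H(Y) = -14 (H(Y) = -21 + 7*(Y/Y) = -21 + 7*1 = -21 + 7 = -14)
M(S) = -4 (M(S) = (4*(-4 + 4))*(-14) - 4 = (4*0)*(-14) - 4 = 0*(-14) - 4 = 0 - 4 = -4)
M(-15)*(-196) = -4*(-196) = 784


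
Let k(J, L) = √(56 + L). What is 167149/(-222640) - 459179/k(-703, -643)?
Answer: -167149/222640 + 459179*I*√587/587 ≈ -0.75076 + 18952.0*I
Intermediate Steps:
167149/(-222640) - 459179/k(-703, -643) = 167149/(-222640) - 459179/√(56 - 643) = 167149*(-1/222640) - 459179*(-I*√587/587) = -167149/222640 - 459179*(-I*√587/587) = -167149/222640 - (-459179)*I*√587/587 = -167149/222640 + 459179*I*√587/587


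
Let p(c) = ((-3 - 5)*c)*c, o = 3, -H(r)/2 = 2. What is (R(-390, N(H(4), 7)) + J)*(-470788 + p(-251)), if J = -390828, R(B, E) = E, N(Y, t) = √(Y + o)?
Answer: 380977571088 - 974796*I ≈ 3.8098e+11 - 9.748e+5*I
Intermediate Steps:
H(r) = -4 (H(r) = -2*2 = -4)
N(Y, t) = √(3 + Y) (N(Y, t) = √(Y + 3) = √(3 + Y))
p(c) = -8*c² (p(c) = (-8*c)*c = -8*c²)
(R(-390, N(H(4), 7)) + J)*(-470788 + p(-251)) = (√(3 - 4) - 390828)*(-470788 - 8*(-251)²) = (√(-1) - 390828)*(-470788 - 8*63001) = (I - 390828)*(-470788 - 504008) = (-390828 + I)*(-974796) = 380977571088 - 974796*I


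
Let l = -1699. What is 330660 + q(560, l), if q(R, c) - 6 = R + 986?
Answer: 332212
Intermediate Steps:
q(R, c) = 992 + R (q(R, c) = 6 + (R + 986) = 6 + (986 + R) = 992 + R)
330660 + q(560, l) = 330660 + (992 + 560) = 330660 + 1552 = 332212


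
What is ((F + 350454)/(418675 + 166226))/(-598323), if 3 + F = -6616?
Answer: -343835/349959721023 ≈ -9.8250e-7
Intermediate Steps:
F = -6619 (F = -3 - 6616 = -6619)
((F + 350454)/(418675 + 166226))/(-598323) = ((-6619 + 350454)/(418675 + 166226))/(-598323) = (343835/584901)*(-1/598323) = -343835/349959721023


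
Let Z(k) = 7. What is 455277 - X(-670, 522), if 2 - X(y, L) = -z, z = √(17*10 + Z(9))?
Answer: 455275 - √177 ≈ 4.5526e+5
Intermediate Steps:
z = √177 (z = √(17*10 + 7) = √(170 + 7) = √177 ≈ 13.304)
X(y, L) = 2 + √177 (X(y, L) = 2 - (-1)*√177 = 2 + √177)
455277 - X(-670, 522) = 455277 - (2 + √177) = 455277 + (-2 - √177) = 455275 - √177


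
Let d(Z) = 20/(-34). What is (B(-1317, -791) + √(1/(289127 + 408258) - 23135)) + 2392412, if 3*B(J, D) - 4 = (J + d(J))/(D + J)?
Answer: 257203595039/107508 + 3*I*√1250178996293110/697385 ≈ 2.3924e+6 + 152.1*I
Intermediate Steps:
d(Z) = -10/17 (d(Z) = 20*(-1/34) = -10/17)
B(J, D) = 4/3 + (-10/17 + J)/(3*(D + J)) (B(J, D) = 4/3 + ((J - 10/17)/(D + J))/3 = 4/3 + ((-10/17 + J)/(D + J))/3 = 4/3 + (-10/17 + J)/(3*(D + J)))
(B(-1317, -791) + √(1/(289127 + 408258) - 23135)) + 2392412 = ((-10 + 68*(-791) + 85*(-1317))/(51*(-791 - 1317)) + √(1/(289127 + 408258) - 23135)) + 2392412 = ((1/51)*(-10 - 53788 - 111945)/(-2108) + √(1/697385 - 23135)) + 2392412 = ((1/51)*(-1/2108)*(-165743) + √(1/697385 - 23135)) + 2392412 = (165743/107508 + √(-16134001974/697385)) + 2392412 = (165743/107508 + 3*I*√1250178996293110/697385) + 2392412 = 257203595039/107508 + 3*I*√1250178996293110/697385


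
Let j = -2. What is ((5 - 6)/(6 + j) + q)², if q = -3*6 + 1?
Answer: 4761/16 ≈ 297.56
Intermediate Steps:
q = -17 (q = -18 + 1 = -17)
((5 - 6)/(6 + j) + q)² = ((5 - 6)/(6 - 2) - 17)² = (-1/4 - 17)² = (-1*¼ - 17)² = (-¼ - 17)² = (-69/4)² = 4761/16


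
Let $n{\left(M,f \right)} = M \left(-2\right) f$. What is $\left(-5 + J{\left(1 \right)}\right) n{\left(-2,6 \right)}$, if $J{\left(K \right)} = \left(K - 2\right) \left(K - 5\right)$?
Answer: $-24$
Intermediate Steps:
$n{\left(M,f \right)} = - 2 M f$
$J{\left(K \right)} = \left(-5 + K\right) \left(-2 + K\right)$ ($J{\left(K \right)} = \left(-2 + K\right) \left(-5 + K\right) = \left(-5 + K\right) \left(-2 + K\right)$)
$\left(-5 + J{\left(1 \right)}\right) n{\left(-2,6 \right)} = \left(-5 + \left(10 + 1^{2} - 7\right)\right) \left(\left(-2\right) \left(-2\right) 6\right) = \left(-5 + \left(10 + 1 - 7\right)\right) 24 = \left(-5 + 4\right) 24 = \left(-1\right) 24 = -24$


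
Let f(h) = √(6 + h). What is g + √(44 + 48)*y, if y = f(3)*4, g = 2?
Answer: 2 + 24*√23 ≈ 117.10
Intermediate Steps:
y = 12 (y = √(6 + 3)*4 = √9*4 = 3*4 = 12)
g + √(44 + 48)*y = 2 + √(44 + 48)*12 = 2 + √92*12 = 2 + (2*√23)*12 = 2 + 24*√23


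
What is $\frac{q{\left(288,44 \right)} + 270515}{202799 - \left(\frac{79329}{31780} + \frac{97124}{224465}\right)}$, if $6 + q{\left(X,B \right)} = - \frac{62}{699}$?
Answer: $\frac{269768522584864660}{202241013901487781} \approx 1.3339$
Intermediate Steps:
$q{\left(X,B \right)} = - \frac{4256}{699}$ ($q{\left(X,B \right)} = -6 - \frac{62}{699} = - \frac{4256}{699}$)
$\frac{q{\left(288,44 \right)} + 270515}{202799 - \left(\frac{79329}{31780} + \frac{97124}{224465}\right)} = \frac{- \frac{4256}{699} + 270515}{202799 - \left(\frac{79329}{31780} + \frac{97124}{224465}\right)} = \frac{189085729}{699 \left(202799 - \frac{4178636941}{1426699540}\right)} = \frac{189085729}{699 \cdot \frac{289329061375519}{1426699540}} = \frac{189085729}{699} \cdot \frac{1426699540}{289329061375519} = \frac{269768522584864660}{202241013901487781}$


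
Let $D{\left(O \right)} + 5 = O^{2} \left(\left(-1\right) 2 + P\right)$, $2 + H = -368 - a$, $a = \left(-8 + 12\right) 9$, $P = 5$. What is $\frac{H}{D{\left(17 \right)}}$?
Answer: $- \frac{203}{431} \approx -0.471$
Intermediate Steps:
$a = 36$ ($a = 4 \cdot 9 = 36$)
$H = -406$ ($H = -2 - 404 = -406$)
$D{\left(O \right)} = -5 + 3 O^{2}$ ($D{\left(O \right)} = -5 + O^{2} \left(\left(-1\right) 2 + 5\right) = -5 + O^{2} \left(-2 + 5\right) = -5 + O^{2} \cdot 3 = -5 + 3 O^{2}$)
$\frac{H}{D{\left(17 \right)}} = - \frac{406}{-5 + 3 \cdot 17^{2}} = - \frac{406}{-5 + 3 \cdot 289} = - \frac{406}{-5 + 867} = - \frac{406}{862} = \left(-406\right) \frac{1}{862} = - \frac{203}{431}$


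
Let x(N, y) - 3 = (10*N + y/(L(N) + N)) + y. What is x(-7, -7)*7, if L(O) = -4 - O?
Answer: -2023/4 ≈ -505.75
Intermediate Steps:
x(N, y) = 3 + 10*N + 3*y/4 (x(N, y) = 3 + ((10*N + y/((-4 - N) + N)) + y) = 3 + ((10*N + y/(-4)) + y) = 3 + ((10*N - y/4) + y) = 3 + (10*N + 3*y/4) = 3 + 10*N + 3*y/4)
x(-7, -7)*7 = (3 + 10*(-7) + (¾)*(-7))*7 = (3 - 70 - 21/4)*7 = -289/4*7 = -2023/4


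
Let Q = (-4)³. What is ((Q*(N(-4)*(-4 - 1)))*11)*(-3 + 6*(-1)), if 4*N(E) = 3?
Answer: -23760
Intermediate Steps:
N(E) = ¾ (N(E) = (¼)*3 = ¾)
Q = -64
((Q*(N(-4)*(-4 - 1)))*11)*(-3 + 6*(-1)) = (-48*(-4 - 1)*11)*(-3 + 6*(-1)) = (-48*(-5)*11)*(-3 - 6) = (-64*(-15/4)*11)*(-9) = (240*11)*(-9) = 2640*(-9) = -23760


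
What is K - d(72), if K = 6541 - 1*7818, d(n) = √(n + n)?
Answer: -1289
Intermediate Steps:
d(n) = √2*√n (d(n) = √(2*n) = √2*√n)
K = -1277 (K = 6541 - 7818 = -1277)
K - d(72) = -1277 - √2*√72 = -1277 - √2*6*√2 = -1277 - 1*12 = -1277 - 12 = -1289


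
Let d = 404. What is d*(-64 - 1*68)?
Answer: -53328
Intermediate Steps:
d*(-64 - 1*68) = 404*(-64 - 1*68) = 404*(-64 - 68) = 404*(-132) = -53328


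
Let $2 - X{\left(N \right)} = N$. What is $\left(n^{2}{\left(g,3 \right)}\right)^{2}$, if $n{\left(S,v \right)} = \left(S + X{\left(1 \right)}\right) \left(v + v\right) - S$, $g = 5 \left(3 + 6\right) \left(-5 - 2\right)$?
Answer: $6060267221121$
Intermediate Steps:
$X{\left(N \right)} = 2 - N$
$g = -315$ ($g = 5 \cdot 9 \left(-7\right) = 5 \left(-63\right) = -315$)
$n{\left(S,v \right)} = - S + 2 v \left(1 + S\right)$ ($n{\left(S,v \right)} = \left(S + \left(2 - 1\right)\right) \left(v + v\right) - S = \left(S + \left(2 - 1\right)\right) 2 v - S = \left(S + 1\right) 2 v - S = \left(1 + S\right) 2 v - S = 2 v \left(1 + S\right) - S = - S + 2 v \left(1 + S\right)$)
$\left(n^{2}{\left(g,3 \right)}\right)^{2} = \left(\left(\left(-1\right) \left(-315\right) + 2 \cdot 3 + 2 \left(-315\right) 3\right)^{2}\right)^{2} = \left(\left(315 + 6 - 1890\right)^{2}\right)^{2} = \left(\left(-1569\right)^{2}\right)^{2} = 2461761^{2} = 6060267221121$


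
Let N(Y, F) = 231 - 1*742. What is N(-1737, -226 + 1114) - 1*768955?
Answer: -769466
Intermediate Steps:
N(Y, F) = -511 (N(Y, F) = 231 - 742 = -511)
N(-1737, -226 + 1114) - 1*768955 = -511 - 1*768955 = -511 - 768955 = -769466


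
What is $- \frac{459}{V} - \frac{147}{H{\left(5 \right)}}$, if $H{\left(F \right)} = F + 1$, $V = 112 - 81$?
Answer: $- \frac{2437}{62} \approx -39.306$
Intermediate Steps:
$V = 31$
$H{\left(F \right)} = 1 + F$
$- \frac{459}{V} - \frac{147}{H{\left(5 \right)}} = - \frac{459}{31} - \frac{147}{1 + 5} = \left(-459\right) \frac{1}{31} - \frac{147}{6} = - \frac{459}{31} - \frac{49}{2} = - \frac{2437}{62}$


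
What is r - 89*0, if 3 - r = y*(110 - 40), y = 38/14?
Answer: -187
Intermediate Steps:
y = 19/7 (y = 38*(1/14) = 19/7 ≈ 2.7143)
r = -187 (r = 3 - 19*(110 - 40)/7 = 3 - 19*70/7 = 3 - 1*190 = 3 - 190 = -187)
r - 89*0 = -187 - 89*0 = -187 + 0 = -187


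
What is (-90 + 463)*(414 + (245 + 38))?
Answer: 259981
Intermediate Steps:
(-90 + 463)*(414 + (245 + 38)) = 373*(414 + 283) = 373*697 = 259981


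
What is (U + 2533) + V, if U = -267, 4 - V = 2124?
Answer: 146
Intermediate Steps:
V = -2120 (V = 4 - 1*2124 = 4 - 2124 = -2120)
(U + 2533) + V = (-267 + 2533) - 2120 = 2266 - 2120 = 146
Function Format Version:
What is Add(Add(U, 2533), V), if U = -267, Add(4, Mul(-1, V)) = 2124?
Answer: 146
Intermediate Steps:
V = -2120 (V = Add(4, Mul(-1, 2124)) = Add(4, -2124) = -2120)
Add(Add(U, 2533), V) = Add(Add(-267, 2533), -2120) = Add(2266, -2120) = 146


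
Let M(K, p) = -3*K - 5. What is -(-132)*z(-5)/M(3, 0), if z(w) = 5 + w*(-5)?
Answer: -1980/7 ≈ -282.86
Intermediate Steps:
M(K, p) = -5 - 3*K
z(w) = 5 - 5*w
-(-132)*z(-5)/M(3, 0) = -(-132)*(5 - 5*(-5))/(-5 - 3*3) = -(-132)*(5 + 25)/(-5 - 9) = -(-132)*30/(-14) = -(-132)*30*(-1/14) = -(-132)*(-15)/7 = -132*15/7 = -1980/7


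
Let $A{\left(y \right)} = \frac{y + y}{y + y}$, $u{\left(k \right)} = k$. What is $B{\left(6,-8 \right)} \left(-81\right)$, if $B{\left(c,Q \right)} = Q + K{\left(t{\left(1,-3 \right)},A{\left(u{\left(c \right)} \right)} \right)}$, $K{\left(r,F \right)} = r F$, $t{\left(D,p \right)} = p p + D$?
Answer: $-162$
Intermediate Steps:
$t{\left(D,p \right)} = D + p^{2}$ ($t{\left(D,p \right)} = p^{2} + D = D + p^{2}$)
$A{\left(y \right)} = 1$ ($A{\left(y \right)} = \frac{2 y}{2 y} = 2 y \frac{1}{2 y} = 1$)
$K{\left(r,F \right)} = F r$
$B{\left(c,Q \right)} = 10 + Q$ ($B{\left(c,Q \right)} = Q + 1 \left(1 + \left(-3\right)^{2}\right) = Q + 1 \left(1 + 9\right) = Q + 1 \cdot 10 = Q + 10 = 10 + Q$)
$B{\left(6,-8 \right)} \left(-81\right) = \left(10 - 8\right) \left(-81\right) = 2 \left(-81\right) = -162$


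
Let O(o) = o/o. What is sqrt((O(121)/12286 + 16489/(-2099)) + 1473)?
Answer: sqrt(974375463783292838)/25788314 ≈ 38.277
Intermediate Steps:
O(o) = 1
sqrt((O(121)/12286 + 16489/(-2099)) + 1473) = sqrt((1/12286 + 16489/(-2099)) + 1473) = sqrt((1*(1/12286) + 16489*(-1/2099)) + 1473) = sqrt((1/12286 - 16489/2099) + 1473) = sqrt(-202581755/25788314 + 1473) = sqrt(37783604767/25788314) = sqrt(974375463783292838)/25788314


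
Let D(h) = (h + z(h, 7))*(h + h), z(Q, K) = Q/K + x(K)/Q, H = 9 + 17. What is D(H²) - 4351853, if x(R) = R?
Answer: -23151257/7 ≈ -3.3073e+6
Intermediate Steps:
H = 26
z(Q, K) = K/Q + Q/K (z(Q, K) = Q/K + K/Q = K/Q + Q/K)
D(h) = 2*h*(7/h + 8*h/7) (D(h) = (h + (7/h + h/7))*(h + h) = (h + (7/h + h*(⅐)))*(2*h) = (h + (7/h + h/7))*(2*h) = (7/h + 8*h/7)*(2*h) = 2*h*(7/h + 8*h/7))
D(H²) - 4351853 = (14 + 16*(26²)²/7) - 4351853 = (14 + (16/7)*676²) - 4351853 = (14 + (16/7)*456976) - 4351853 = (14 + 7311616/7) - 4351853 = 7311714/7 - 4351853 = -23151257/7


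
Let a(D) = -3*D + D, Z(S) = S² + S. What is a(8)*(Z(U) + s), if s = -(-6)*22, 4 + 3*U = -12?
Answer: -22336/9 ≈ -2481.8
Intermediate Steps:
U = -16/3 (U = -4/3 + (⅓)*(-12) = -4/3 - 4 = -16/3 ≈ -5.3333)
Z(S) = S + S²
s = 132 (s = -1*(-132) = 132)
a(D) = -2*D
a(8)*(Z(U) + s) = (-2*8)*(-16*(1 - 16/3)/3 + 132) = -16*(-16/3*(-13/3) + 132) = -16*(208/9 + 132) = -16*1396/9 = -22336/9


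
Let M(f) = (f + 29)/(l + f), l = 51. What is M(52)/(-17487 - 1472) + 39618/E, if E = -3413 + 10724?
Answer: 25788175665/4758917549 ≈ 5.4189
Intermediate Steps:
M(f) = (29 + f)/(51 + f) (M(f) = (f + 29)/(51 + f) = (29 + f)/(51 + f))
E = 7311
M(52)/(-17487 - 1472) + 39618/E = ((29 + 52)/(51 + 52))/(-17487 - 1472) + 39618/7311 = (81/103)/(-18959) + 39618*(1/7311) = ((1/103)*81)*(-1/18959) + 13206/2437 = (81/103)*(-1/18959) + 13206/2437 = -81/1952777 + 13206/2437 = 25788175665/4758917549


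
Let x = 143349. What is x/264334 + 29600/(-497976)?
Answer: 7945009403/16453998498 ≈ 0.48286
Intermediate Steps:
x/264334 + 29600/(-497976) = 143349/264334 + 29600/(-497976) = 143349*(1/264334) + 29600*(-1/497976) = 143349/264334 - 3700/62247 = 7945009403/16453998498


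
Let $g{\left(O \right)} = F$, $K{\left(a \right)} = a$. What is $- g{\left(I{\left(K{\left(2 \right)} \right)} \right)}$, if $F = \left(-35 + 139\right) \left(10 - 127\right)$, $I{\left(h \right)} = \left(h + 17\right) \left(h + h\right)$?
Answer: $12168$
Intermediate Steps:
$I{\left(h \right)} = 2 h \left(17 + h\right)$ ($I{\left(h \right)} = \left(17 + h\right) 2 h = 2 h \left(17 + h\right)$)
$F = -12168$ ($F = 104 \left(-117\right) = -12168$)
$g{\left(O \right)} = -12168$
$- g{\left(I{\left(K{\left(2 \right)} \right)} \right)} = \left(-1\right) \left(-12168\right) = 12168$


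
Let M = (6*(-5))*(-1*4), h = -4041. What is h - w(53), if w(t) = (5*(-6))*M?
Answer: -441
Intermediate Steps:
M = 120 (M = -30*(-4) = 120)
w(t) = -3600 (w(t) = (5*(-6))*120 = -30*120 = -3600)
h - w(53) = -4041 - 1*(-3600) = -4041 + 3600 = -441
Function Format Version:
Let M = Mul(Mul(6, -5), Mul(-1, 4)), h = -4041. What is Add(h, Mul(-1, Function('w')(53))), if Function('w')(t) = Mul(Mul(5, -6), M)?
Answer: -441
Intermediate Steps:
M = 120 (M = Mul(-30, -4) = 120)
Function('w')(t) = -3600 (Function('w')(t) = Mul(Mul(5, -6), 120) = Mul(-30, 120) = -3600)
Add(h, Mul(-1, Function('w')(53))) = Add(-4041, Mul(-1, -3600)) = Add(-4041, 3600) = -441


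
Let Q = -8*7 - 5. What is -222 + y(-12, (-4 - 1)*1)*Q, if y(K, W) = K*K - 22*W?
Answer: -15716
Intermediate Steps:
y(K, W) = K**2 - 22*W
Q = -61 (Q = -56 - 5 = -61)
-222 + y(-12, (-4 - 1)*1)*Q = -222 + ((-12)**2 - 22*(-4 - 1))*(-61) = -222 + (144 - (-110))*(-61) = -222 + (144 - 22*(-5))*(-61) = -222 + (144 + 110)*(-61) = -222 + 254*(-61) = -222 - 15494 = -15716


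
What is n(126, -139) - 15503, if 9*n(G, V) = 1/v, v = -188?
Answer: -26231077/1692 ≈ -15503.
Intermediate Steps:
n(G, V) = -1/1692 (n(G, V) = (⅑)/(-188) = (⅑)*(-1/188) = -1/1692)
n(126, -139) - 15503 = -1/1692 - 15503 = -26231077/1692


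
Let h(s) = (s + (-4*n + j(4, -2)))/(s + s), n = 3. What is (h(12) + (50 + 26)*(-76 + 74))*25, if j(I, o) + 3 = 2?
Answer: -91225/24 ≈ -3801.0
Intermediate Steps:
j(I, o) = -1 (j(I, o) = -3 + 2 = -1)
h(s) = (-13 + s)/(2*s) (h(s) = (s + (-4*3 - 1))/(s + s) = (s + (-12 - 1))/((2*s)) = (s - 13)*(1/(2*s)) = (-13 + s)*(1/(2*s)) = (-13 + s)/(2*s))
(h(12) + (50 + 26)*(-76 + 74))*25 = ((1/2)*(-13 + 12)/12 + (50 + 26)*(-76 + 74))*25 = ((1/2)*(1/12)*(-1) + 76*(-2))*25 = (-1/24 - 152)*25 = -3649/24*25 = -91225/24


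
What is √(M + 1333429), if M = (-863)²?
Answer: √2078198 ≈ 1441.6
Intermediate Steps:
M = 744769
√(M + 1333429) = √(744769 + 1333429) = √2078198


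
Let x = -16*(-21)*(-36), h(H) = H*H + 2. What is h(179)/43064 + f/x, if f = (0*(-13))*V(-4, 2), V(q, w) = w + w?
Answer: 32043/43064 ≈ 0.74408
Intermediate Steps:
h(H) = 2 + H**2 (h(H) = H**2 + 2 = 2 + H**2)
V(q, w) = 2*w
f = 0 (f = (0*(-13))*(2*2) = 0*4 = 0)
x = -12096 (x = 336*(-36) = -12096)
h(179)/43064 + f/x = (2 + 179**2)/43064 + 0/(-12096) = (2 + 32041)*(1/43064) + 0*(-1/12096) = 32043*(1/43064) + 0 = 32043/43064 + 0 = 32043/43064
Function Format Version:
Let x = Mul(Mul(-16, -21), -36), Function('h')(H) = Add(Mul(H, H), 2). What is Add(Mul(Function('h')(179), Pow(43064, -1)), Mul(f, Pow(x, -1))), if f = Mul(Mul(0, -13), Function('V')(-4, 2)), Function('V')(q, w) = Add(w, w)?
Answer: Rational(32043, 43064) ≈ 0.74408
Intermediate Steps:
Function('h')(H) = Add(2, Pow(H, 2)) (Function('h')(H) = Add(Pow(H, 2), 2) = Add(2, Pow(H, 2)))
Function('V')(q, w) = Mul(2, w)
f = 0 (f = Mul(Mul(0, -13), Mul(2, 2)) = Mul(0, 4) = 0)
x = -12096 (x = Mul(336, -36) = -12096)
Add(Mul(Function('h')(179), Pow(43064, -1)), Mul(f, Pow(x, -1))) = Add(Mul(Add(2, Pow(179, 2)), Pow(43064, -1)), Mul(0, Pow(-12096, -1))) = Add(Mul(Add(2, 32041), Rational(1, 43064)), Mul(0, Rational(-1, 12096))) = Add(Mul(32043, Rational(1, 43064)), 0) = Add(Rational(32043, 43064), 0) = Rational(32043, 43064)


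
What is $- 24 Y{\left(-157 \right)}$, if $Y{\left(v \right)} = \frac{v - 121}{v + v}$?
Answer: $- \frac{3336}{157} \approx -21.248$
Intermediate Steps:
$Y{\left(v \right)} = \frac{-121 + v}{2 v}$
$- 24 Y{\left(-157 \right)} = - 24 \frac{-121 - 157}{2 \left(-157\right)} = - 24 \cdot \frac{1}{2} \left(- \frac{1}{157}\right) \left(-278\right) = \left(-24\right) \frac{139}{157} = - \frac{3336}{157}$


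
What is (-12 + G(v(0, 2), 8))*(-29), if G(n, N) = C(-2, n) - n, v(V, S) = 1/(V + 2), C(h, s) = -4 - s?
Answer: 493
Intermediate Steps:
v(V, S) = 1/(2 + V)
G(n, N) = -4 - 2*n (G(n, N) = (-4 - n) - n = -4 - 2*n)
(-12 + G(v(0, 2), 8))*(-29) = (-12 + (-4 - 2/(2 + 0)))*(-29) = (-12 + (-4 - 2/2))*(-29) = (-12 + (-4 - 2*½))*(-29) = (-12 + (-4 - 1))*(-29) = (-12 - 5)*(-29) = -17*(-29) = 493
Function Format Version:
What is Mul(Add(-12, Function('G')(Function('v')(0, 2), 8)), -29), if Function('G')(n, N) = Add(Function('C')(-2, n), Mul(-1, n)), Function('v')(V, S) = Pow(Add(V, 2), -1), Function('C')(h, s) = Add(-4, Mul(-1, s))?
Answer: 493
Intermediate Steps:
Function('v')(V, S) = Pow(Add(2, V), -1)
Function('G')(n, N) = Add(-4, Mul(-2, n)) (Function('G')(n, N) = Add(Add(-4, Mul(-1, n)), Mul(-1, n)) = Add(-4, Mul(-2, n)))
Mul(Add(-12, Function('G')(Function('v')(0, 2), 8)), -29) = Mul(Add(-12, Add(-4, Mul(-2, Pow(Add(2, 0), -1)))), -29) = Mul(Add(-12, Add(-4, Mul(-2, Pow(2, -1)))), -29) = Mul(Add(-12, Add(-4, Mul(-2, Rational(1, 2)))), -29) = Mul(Add(-12, Add(-4, -1)), -29) = Mul(Add(-12, -5), -29) = Mul(-17, -29) = 493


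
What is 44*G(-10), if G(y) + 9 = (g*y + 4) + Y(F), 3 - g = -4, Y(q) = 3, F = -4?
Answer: -3168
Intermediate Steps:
g = 7 (g = 3 - 1*(-4) = 3 + 4 = 7)
G(y) = -2 + 7*y (G(y) = -9 + ((7*y + 4) + 3) = -9 + ((4 + 7*y) + 3) = -9 + (7 + 7*y) = -2 + 7*y)
44*G(-10) = 44*(-2 + 7*(-10)) = 44*(-2 - 70) = 44*(-72) = -3168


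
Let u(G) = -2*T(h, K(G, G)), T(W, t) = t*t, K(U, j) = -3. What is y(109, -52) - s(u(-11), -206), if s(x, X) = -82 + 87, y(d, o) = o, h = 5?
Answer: -57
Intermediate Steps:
T(W, t) = t²
u(G) = -18 (u(G) = -2*(-3)² = -2*9 = -18)
s(x, X) = 5
y(109, -52) - s(u(-11), -206) = -52 - 1*5 = -52 - 5 = -57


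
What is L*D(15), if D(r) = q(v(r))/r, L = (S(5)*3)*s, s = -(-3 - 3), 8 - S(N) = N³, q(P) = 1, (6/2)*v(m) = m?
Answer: -702/5 ≈ -140.40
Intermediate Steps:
v(m) = m/3
S(N) = 8 - N³
s = 6 (s = -1*(-6) = 6)
L = -2106 (L = ((8 - 1*5³)*3)*6 = ((8 - 1*125)*3)*6 = ((8 - 125)*3)*6 = -117*3*6 = -351*6 = -2106)
D(r) = 1/r
L*D(15) = -2106/15 = -2106*1/15 = -702/5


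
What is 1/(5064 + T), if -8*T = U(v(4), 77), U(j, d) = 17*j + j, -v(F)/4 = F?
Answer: 1/5100 ≈ 0.00019608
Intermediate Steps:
v(F) = -4*F
U(j, d) = 18*j
T = 36 (T = -9*(-4*4)/4 = -9*(-16)/4 = -1/8*(-288) = 36)
1/(5064 + T) = 1/(5064 + 36) = 1/5100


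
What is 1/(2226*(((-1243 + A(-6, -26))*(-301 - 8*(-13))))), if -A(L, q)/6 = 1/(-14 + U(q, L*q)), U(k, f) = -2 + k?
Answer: 1/545020200 ≈ 1.8348e-9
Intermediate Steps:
A(L, q) = -6/(-16 + q) (A(L, q) = -6/(-14 + (-2 + q)) = -6/(-16 + q))
1/(2226*(((-1243 + A(-6, -26))*(-301 - 8*(-13))))) = 1/(2226*(((-1243 - 6/(-16 - 26))*(-301 - 8*(-13))))) = 1/(2226*(((-1243 - 6/(-42))*(-301 + 104)))) = 1/(2226*(((-1243 - 6*(-1/42))*(-197)))) = 1/(2226*(((-1243 + 1/7)*(-197)))) = 1/(2226*((-8700/7*(-197)))) = 1/(2226*(1713900/7)) = (1/2226)*(7/1713900) = 1/545020200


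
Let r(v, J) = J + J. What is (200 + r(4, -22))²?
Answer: 24336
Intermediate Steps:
r(v, J) = 2*J
(200 + r(4, -22))² = (200 + 2*(-22))² = (200 - 44)² = 156² = 24336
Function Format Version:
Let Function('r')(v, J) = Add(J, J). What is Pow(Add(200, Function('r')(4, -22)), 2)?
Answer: 24336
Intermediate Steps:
Function('r')(v, J) = Mul(2, J)
Pow(Add(200, Function('r')(4, -22)), 2) = Pow(Add(200, Mul(2, -22)), 2) = Pow(Add(200, -44), 2) = Pow(156, 2) = 24336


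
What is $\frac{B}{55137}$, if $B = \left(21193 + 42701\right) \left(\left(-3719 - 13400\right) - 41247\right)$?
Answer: $- \frac{1243079068}{18379} \approx -67636.0$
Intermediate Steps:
$B = -3729237204$ ($B = 63894 \left(\left(-3719 - 13400\right) - 41247\right) = 63894 \left(-17119 - 41247\right) = 63894 \left(-58366\right) = -3729237204$)
$\frac{B}{55137} = - \frac{3729237204}{55137} = \left(-3729237204\right) \frac{1}{55137} = - \frac{1243079068}{18379}$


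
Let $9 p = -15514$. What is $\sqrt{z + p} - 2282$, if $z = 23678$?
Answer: $-2282 + \frac{2 \sqrt{49397}}{3} \approx -2133.8$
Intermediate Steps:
$p = - \frac{15514}{9}$ ($p = \frac{1}{9} \left(-15514\right) = - \frac{15514}{9} \approx -1723.8$)
$\sqrt{z + p} - 2282 = \sqrt{23678 - \frac{15514}{9}} - 2282 = \sqrt{\frac{197588}{9}} - 2282 = \frac{2 \sqrt{49397}}{3} - 2282 = -2282 + \frac{2 \sqrt{49397}}{3}$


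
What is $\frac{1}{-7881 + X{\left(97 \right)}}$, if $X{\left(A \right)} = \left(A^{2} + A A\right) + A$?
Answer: $\frac{1}{11034} \approx 9.0629 \cdot 10^{-5}$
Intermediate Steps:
$X{\left(A \right)} = A + 2 A^{2}$ ($X{\left(A \right)} = \left(A^{2} + A^{2}\right) + A = 2 A^{2} + A = A + 2 A^{2}$)
$\frac{1}{-7881 + X{\left(97 \right)}} = \frac{1}{-7881 + 97 \left(1 + 2 \cdot 97\right)} = \frac{1}{-7881 + 97 \left(1 + 194\right)} = \frac{1}{-7881 + 97 \cdot 195} = \frac{1}{-7881 + 18915} = \frac{1}{11034}$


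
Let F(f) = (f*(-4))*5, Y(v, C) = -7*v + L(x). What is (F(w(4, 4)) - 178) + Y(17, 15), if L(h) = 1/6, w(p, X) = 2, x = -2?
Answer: -2021/6 ≈ -336.83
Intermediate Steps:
L(h) = 1/6
Y(v, C) = 1/6 - 7*v (Y(v, C) = -7*v + 1/6 = 1/6 - 7*v)
F(f) = -20*f (F(f) = -4*f*5 = -20*f)
(F(w(4, 4)) - 178) + Y(17, 15) = (-20*2 - 178) + (1/6 - 7*17) = (-40 - 178) + (1/6 - 119) = -218 - 713/6 = -2021/6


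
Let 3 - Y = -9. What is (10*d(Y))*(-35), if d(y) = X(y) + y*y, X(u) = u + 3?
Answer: -55650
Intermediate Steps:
X(u) = 3 + u
Y = 12 (Y = 3 - 1*(-9) = 3 + 9 = 12)
d(y) = 3 + y + y² (d(y) = (3 + y) + y*y = (3 + y) + y² = 3 + y + y²)
(10*d(Y))*(-35) = (10*(3 + 12 + 12²))*(-35) = (10*(3 + 12 + 144))*(-35) = (10*159)*(-35) = 1590*(-35) = -55650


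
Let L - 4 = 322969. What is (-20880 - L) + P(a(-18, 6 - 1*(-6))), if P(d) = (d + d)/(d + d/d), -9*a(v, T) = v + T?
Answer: -1719261/5 ≈ -3.4385e+5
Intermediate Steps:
L = 322973 (L = 4 + 322969 = 322973)
a(v, T) = -T/9 - v/9 (a(v, T) = -(v + T)/9 = -(T + v)/9 = -T/9 - v/9)
P(d) = 2*d/(1 + d) (P(d) = (2*d)/(d + 1) = (2*d)/(1 + d) = 2*d/(1 + d))
(-20880 - L) + P(a(-18, 6 - 1*(-6))) = (-20880 - 1*322973) + 2*(-(6 - 1*(-6))/9 - ⅑*(-18))/(1 + (-(6 - 1*(-6))/9 - ⅑*(-18))) = (-20880 - 322973) + 2*(-(6 + 6)/9 + 2)/(1 + (-(6 + 6)/9 + 2)) = -343853 + 2*(-⅑*12 + 2)/(1 + (-⅑*12 + 2)) = -343853 + 2*(-4/3 + 2)/(1 + (-4/3 + 2)) = -343853 + 2*(⅔)/(1 + ⅔) = -343853 + 2*(⅔)/(5/3) = -343853 + 2*(⅔)*(⅗) = -343853 + ⅘ = -1719261/5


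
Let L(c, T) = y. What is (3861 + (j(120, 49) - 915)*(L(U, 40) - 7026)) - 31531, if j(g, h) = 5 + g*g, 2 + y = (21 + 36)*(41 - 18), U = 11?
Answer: -77150000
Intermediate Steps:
y = 1309 (y = -2 + (21 + 36)*(41 - 18) = -2 + 57*23 = -2 + 1311 = 1309)
L(c, T) = 1309
j(g, h) = 5 + g**2
(3861 + (j(120, 49) - 915)*(L(U, 40) - 7026)) - 31531 = (3861 + ((5 + 120**2) - 915)*(1309 - 7026)) - 31531 = (3861 + ((5 + 14400) - 915)*(-5717)) - 31531 = (3861 + (14405 - 915)*(-5717)) - 31531 = (3861 + 13490*(-5717)) - 31531 = (3861 - 77122330) - 31531 = -77118469 - 31531 = -77150000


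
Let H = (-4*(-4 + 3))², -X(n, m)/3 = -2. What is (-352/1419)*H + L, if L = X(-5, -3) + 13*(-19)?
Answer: -31601/129 ≈ -244.97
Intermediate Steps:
X(n, m) = 6 (X(n, m) = -3*(-2) = 6)
L = -241 (L = 6 + 13*(-19) = 6 - 247 = -241)
H = 16 (H = (-4*(-1))² = 4² = 16)
(-352/1419)*H + L = -352/1419*16 - 241 = -352*1/1419*16 - 241 = -32/129*16 - 241 = -512/129 - 241 = -31601/129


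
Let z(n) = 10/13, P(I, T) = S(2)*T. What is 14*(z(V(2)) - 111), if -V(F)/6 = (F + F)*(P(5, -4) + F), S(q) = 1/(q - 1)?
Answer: -20062/13 ≈ -1543.2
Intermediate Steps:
S(q) = 1/(-1 + q)
P(I, T) = T (P(I, T) = T/(-1 + 2) = T/1 = 1*T = T)
V(F) = -12*F*(-4 + F) (V(F) = -6*(F + F)*(-4 + F) = -6*2*F*(-4 + F) = -12*F*(-4 + F))
z(n) = 10/13 (z(n) = 10*(1/13) = 10/13)
14*(z(V(2)) - 111) = 14*(10/13 - 111) = 14*(-1433/13) = -20062/13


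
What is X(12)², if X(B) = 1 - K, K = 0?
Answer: 1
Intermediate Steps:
X(B) = 1 (X(B) = 1 - 1*0 = 1 + 0 = 1)
X(12)² = 1² = 1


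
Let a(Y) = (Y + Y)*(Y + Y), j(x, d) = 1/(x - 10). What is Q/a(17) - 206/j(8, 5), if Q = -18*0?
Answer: 412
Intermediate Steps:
j(x, d) = 1/(-10 + x)
Q = 0
a(Y) = 4*Y**2 (a(Y) = (2*Y)*(2*Y) = 4*Y**2)
Q/a(17) - 206/j(8, 5) = 0/((4*17**2)) - 206/(1/(-10 + 8)) = 0/((4*289)) - 206/(1/(-2)) = 0/1156 - 206/(-1/2) = 0*(1/1156) - 206*(-2) = 0 + 412 = 412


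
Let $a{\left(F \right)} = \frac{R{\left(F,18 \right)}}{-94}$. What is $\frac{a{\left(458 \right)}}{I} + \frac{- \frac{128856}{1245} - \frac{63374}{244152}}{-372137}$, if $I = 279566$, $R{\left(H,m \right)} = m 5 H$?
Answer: $- \frac{159745967323291843}{123860678413469914980} \approx -0.0012897$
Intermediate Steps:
$R{\left(H,m \right)} = 5 H m$ ($R{\left(H,m \right)} = 5 m H = 5 H m$)
$a{\left(F \right)} = - \frac{45 F}{47}$ ($a{\left(F \right)} = \frac{5 F 18}{-94} = 90 F \left(- \frac{1}{94}\right) = - \frac{45 F}{47}$)
$\frac{a{\left(458 \right)}}{I} + \frac{- \frac{128856}{1245} - \frac{63374}{244152}}{-372137} = \frac{\left(- \frac{45}{47}\right) 458}{279566} + \frac{- \frac{128856}{1245} - \frac{63374}{244152}}{-372137} = \left(- \frac{20610}{47}\right) \frac{1}{279566} + \left(\left(-128856\right) \frac{1}{1245} - \frac{31687}{122076}\right) \left(- \frac{1}{372137}\right) = - \frac{10305}{6569801} + \left(- \frac{42952}{415} - \frac{31687}{122076}\right) \left(- \frac{1}{372137}\right) = - \frac{10305}{6569801} - - \frac{5256558457}{18853033510980} = - \frac{10305}{6569801} + \frac{5256558457}{18853033510980} = - \frac{159745967323291843}{123860678413469914980}$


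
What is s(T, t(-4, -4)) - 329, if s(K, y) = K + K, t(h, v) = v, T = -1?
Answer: -331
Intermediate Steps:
s(K, y) = 2*K
s(T, t(-4, -4)) - 329 = 2*(-1) - 329 = -2 - 329 = -331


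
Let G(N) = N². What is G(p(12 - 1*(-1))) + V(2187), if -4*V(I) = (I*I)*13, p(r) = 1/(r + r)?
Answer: -2627045723/169 ≈ -1.5545e+7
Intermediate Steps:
p(r) = 1/(2*r)
V(I) = -13*I²/4 (V(I) = -I*I*13/4 = -I²*13/4 = -13*I²/4)
G(p(12 - 1*(-1))) + V(2187) = (1/(2*(12 - 1*(-1))))² - 13/4*2187² = (1/(2*(12 + 1)))² - 13/4*4782969 = ((½)/13)² - 62178597/4 = ((½)*(1/13))² - 62178597/4 = (1/26)² - 62178597/4 = 1/676 - 62178597/4 = -2627045723/169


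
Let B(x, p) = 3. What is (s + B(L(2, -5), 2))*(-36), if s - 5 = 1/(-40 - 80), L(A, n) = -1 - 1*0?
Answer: -2877/10 ≈ -287.70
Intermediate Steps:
L(A, n) = -1 (L(A, n) = -1 + 0 = -1)
s = 599/120 (s = 5 + 1/(-40 - 80) = 5 + 1/(-120) = 5 - 1/120 = 599/120 ≈ 4.9917)
(s + B(L(2, -5), 2))*(-36) = (599/120 + 3)*(-36) = (959/120)*(-36) = -2877/10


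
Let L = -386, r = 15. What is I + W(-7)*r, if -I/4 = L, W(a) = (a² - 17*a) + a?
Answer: 3959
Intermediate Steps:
W(a) = a² - 16*a
I = 1544 (I = -4*(-386) = 1544)
I + W(-7)*r = 1544 - 7*(-16 - 7)*15 = 1544 - 7*(-23)*15 = 1544 + 161*15 = 1544 + 2415 = 3959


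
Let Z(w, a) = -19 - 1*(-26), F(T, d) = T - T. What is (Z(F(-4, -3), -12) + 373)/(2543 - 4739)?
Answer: -95/549 ≈ -0.17304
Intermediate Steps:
F(T, d) = 0
Z(w, a) = 7 (Z(w, a) = -19 + 26 = 7)
(Z(F(-4, -3), -12) + 373)/(2543 - 4739) = (7 + 373)/(2543 - 4739) = 380/(-2196) = 380*(-1/2196) = -95/549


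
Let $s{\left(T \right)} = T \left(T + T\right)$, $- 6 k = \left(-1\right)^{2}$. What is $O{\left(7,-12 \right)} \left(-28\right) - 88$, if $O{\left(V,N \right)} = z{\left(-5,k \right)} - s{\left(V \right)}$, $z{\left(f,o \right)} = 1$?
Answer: $2628$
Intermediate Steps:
$k = - \frac{1}{6}$ ($k = - \frac{\left(-1\right)^{2}}{6} = \left(- \frac{1}{6}\right) 1 = - \frac{1}{6} \approx -0.16667$)
$s{\left(T \right)} = 2 T^{2}$ ($s{\left(T \right)} = T 2 T = 2 T^{2}$)
$O{\left(V,N \right)} = 1 - 2 V^{2}$
$O{\left(7,-12 \right)} \left(-28\right) - 88 = \left(1 - 2 \cdot 7^{2}\right) \left(-28\right) - 88 = \left(1 - 98\right) \left(-28\right) - 88 = \left(-97\right) \left(-28\right) - 88 = 2716 - 88 = 2628$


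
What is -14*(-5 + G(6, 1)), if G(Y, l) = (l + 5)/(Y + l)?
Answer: 58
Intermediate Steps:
G(Y, l) = (5 + l)/(Y + l)
-14*(-5 + G(6, 1)) = -14*(-5 + (5 + 1)/(6 + 1)) = -14*(-5 + 6/7) = -14*(-29/7) = 58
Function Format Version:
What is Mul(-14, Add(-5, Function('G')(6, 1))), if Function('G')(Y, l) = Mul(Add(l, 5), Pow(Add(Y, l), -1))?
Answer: 58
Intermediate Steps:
Function('G')(Y, l) = Mul(Pow(Add(Y, l), -1), Add(5, l)) (Function('G')(Y, l) = Mul(Add(5, l), Pow(Add(Y, l), -1)) = Mul(Pow(Add(Y, l), -1), Add(5, l)))
Mul(-14, Add(-5, Function('G')(6, 1))) = Mul(-14, Add(-5, Mul(Pow(Add(6, 1), -1), Add(5, 1)))) = Mul(-14, Add(-5, Mul(Pow(7, -1), 6))) = Mul(-14, Add(-5, Mul(Rational(1, 7), 6))) = Mul(-14, Add(-5, Rational(6, 7))) = Mul(-14, Rational(-29, 7)) = 58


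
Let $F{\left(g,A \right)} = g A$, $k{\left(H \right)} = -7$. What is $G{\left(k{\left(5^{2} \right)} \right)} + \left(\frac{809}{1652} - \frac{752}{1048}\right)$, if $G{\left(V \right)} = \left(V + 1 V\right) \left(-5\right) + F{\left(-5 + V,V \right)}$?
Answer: $\frac{33278139}{216412} \approx 153.77$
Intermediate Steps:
$F{\left(g,A \right)} = A g$
$G{\left(V \right)} = - 10 V + V \left(-5 + V\right)$ ($G{\left(V \right)} = \left(V + 1 V\right) \left(-5\right) + V \left(-5 + V\right) = \left(V + V\right) \left(-5\right) + V \left(-5 + V\right) = 2 V \left(-5\right) + V \left(-5 + V\right) = - 10 V + V \left(-5 + V\right)$)
$G{\left(k{\left(5^{2} \right)} \right)} + \left(\frac{809}{1652} - \frac{752}{1048}\right) = - 7 \left(-15 - 7\right) + \left(\frac{809}{1652} - \frac{752}{1048}\right) = \left(-7\right) \left(-22\right) + \left(809 \cdot \frac{1}{1652} - \frac{94}{131}\right) = 154 + \left(\frac{809}{1652} - \frac{94}{131}\right) = 154 - \frac{49309}{216412} = \frac{33278139}{216412}$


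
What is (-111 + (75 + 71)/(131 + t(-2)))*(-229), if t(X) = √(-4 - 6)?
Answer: 432089795/17171 + 33434*I*√10/17171 ≈ 25164.0 + 6.1573*I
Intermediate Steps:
t(X) = I*√10 (t(X) = √(-10) = I*√10)
(-111 + (75 + 71)/(131 + t(-2)))*(-229) = (-111 + (75 + 71)/(131 + I*√10))*(-229) = (-111 + 146/(131 + I*√10))*(-229) = 25419 - 33434/(131 + I*√10)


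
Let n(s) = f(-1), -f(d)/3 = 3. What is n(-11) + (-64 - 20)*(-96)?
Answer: 8055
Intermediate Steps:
f(d) = -9 (f(d) = -3*3 = -9)
n(s) = -9
n(-11) + (-64 - 20)*(-96) = -9 + (-64 - 20)*(-96) = -9 - 84*(-96) = -9 + 8064 = 8055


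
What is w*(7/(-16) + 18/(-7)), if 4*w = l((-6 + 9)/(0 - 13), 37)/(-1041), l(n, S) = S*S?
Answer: 461353/466368 ≈ 0.98925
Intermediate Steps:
l(n, S) = S²
w = -1369/4164 (w = (37²/(-1041))/4 = (1369*(-1/1041))/4 = (¼)*(-1369/1041) = -1369/4164 ≈ -0.32877)
w*(7/(-16) + 18/(-7)) = -1369*(7/(-16) + 18/(-7))/4164 = -1369*(7*(-1/16) + 18*(-⅐))/4164 = -1369*(-7/16 - 18/7)/4164 = -1369/4164*(-337/112) = 461353/466368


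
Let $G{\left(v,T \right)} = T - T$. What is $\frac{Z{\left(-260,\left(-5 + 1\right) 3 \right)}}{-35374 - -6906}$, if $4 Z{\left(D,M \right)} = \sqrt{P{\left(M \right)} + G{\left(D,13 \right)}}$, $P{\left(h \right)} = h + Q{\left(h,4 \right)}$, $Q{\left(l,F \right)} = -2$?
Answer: $- \frac{i \sqrt{14}}{113872} \approx - 3.2858 \cdot 10^{-5} i$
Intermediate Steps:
$G{\left(v,T \right)} = 0$
$P{\left(h \right)} = -2 + h$ ($P{\left(h \right)} = h - 2 = -2 + h$)
$Z{\left(D,M \right)} = \frac{\sqrt{-2 + M}}{4}$ ($Z{\left(D,M \right)} = \frac{\sqrt{\left(-2 + M\right) + 0}}{4} = \frac{\sqrt{-2 + M}}{4}$)
$\frac{Z{\left(-260,\left(-5 + 1\right) 3 \right)}}{-35374 - -6906} = \frac{\frac{1}{4} \sqrt{-2 + \left(-5 + 1\right) 3}}{-35374 - -6906} = \frac{\frac{1}{4} \sqrt{-2 - 12}}{-35374 + 6906} = \frac{\frac{1}{4} \sqrt{-2 - 12}}{-28468} = \frac{\sqrt{-14}}{4} \left(- \frac{1}{28468}\right) = \frac{i \sqrt{14}}{4} \left(- \frac{1}{28468}\right) = - \frac{i \sqrt{14}}{113872}$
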